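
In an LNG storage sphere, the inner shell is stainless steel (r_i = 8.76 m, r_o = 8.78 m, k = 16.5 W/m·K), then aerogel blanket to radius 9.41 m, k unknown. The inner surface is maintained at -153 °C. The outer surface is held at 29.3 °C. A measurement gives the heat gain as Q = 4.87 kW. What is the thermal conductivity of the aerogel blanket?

ΣR = ΔT/Q = |-153 − 29.3|/4870 = 0.03743 K/W
Known resistances:
  R_stainless steel = (1/8.76 − 1/8.78)/(4πk) = 2.600×10^-4/(4π·16.5) = 1.254×10^-6 K/W
R_aerogel blanket = ΣR − ΣR_known = 0.03743 − 1.254×10^-6 = 0.03743 K/W
(1/r₁−1/r₂)/(4πk) = 0.03743 ⇒ k = 0.007625/(4π·0.03743) = 0.0162 W/m·K

k = 0.0162 W/m·K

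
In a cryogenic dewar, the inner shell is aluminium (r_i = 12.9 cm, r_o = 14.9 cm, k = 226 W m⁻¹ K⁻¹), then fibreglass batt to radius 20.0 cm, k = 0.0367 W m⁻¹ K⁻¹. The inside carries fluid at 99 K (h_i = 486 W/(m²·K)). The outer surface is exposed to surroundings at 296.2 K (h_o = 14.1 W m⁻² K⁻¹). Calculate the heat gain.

Treat each layer as a resistance in series:
  R_conv,in = 1/(4πr²h) = 1/(4π·0.129²·486) = 0.009840 K/W
  R_aluminium = (1/0.129 − 1/0.149)/(4πk) = 1.041/(4π·226) = 3.664×10^-4 K/W
  R_fibreglass batt = (1/0.149 − 1/0.200)/(4πk) = 1.711/(4π·0.0367) = 3.711 K/W
  R_conv,out = 1/(4πr²h) = 1/(4π·0.200²·14.1) = 0.1411 K/W
ΣR = 0.009840 + 3.664×10^-4 + 3.711 + 0.1411 = 3.862 K/W
Q = ΔT/ΣR = (99 K − 296.2 K)/3.862 = -51.1 W
(Negative Q ⇒ heat flows inward; heat gain = 51.1 W.)

Q = 51.1 W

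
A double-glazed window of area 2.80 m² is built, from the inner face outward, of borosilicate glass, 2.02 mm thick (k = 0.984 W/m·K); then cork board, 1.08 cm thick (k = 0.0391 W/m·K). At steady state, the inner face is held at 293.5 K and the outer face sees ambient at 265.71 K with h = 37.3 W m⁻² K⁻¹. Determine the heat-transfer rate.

Resistance network (inner→outer):
  R_borosilicate glass = L/(kA) = 0.00202/(0.984·2.80) = 7.332×10^-4 K/W
  R_cork board = L/(kA) = 0.0108/(0.0391·2.80) = 0.09865 K/W
  R_conv,out = 1/(hA) = 1/(37.3·2.80) = 0.009575 K/W
ΣR = 7.332×10^-4 + 0.09865 + 0.009575 = 0.1090 K/W
Q = ΔT/ΣR = (293.5 K − 265.71 K)/0.1090 = 255 W

Q = 255 W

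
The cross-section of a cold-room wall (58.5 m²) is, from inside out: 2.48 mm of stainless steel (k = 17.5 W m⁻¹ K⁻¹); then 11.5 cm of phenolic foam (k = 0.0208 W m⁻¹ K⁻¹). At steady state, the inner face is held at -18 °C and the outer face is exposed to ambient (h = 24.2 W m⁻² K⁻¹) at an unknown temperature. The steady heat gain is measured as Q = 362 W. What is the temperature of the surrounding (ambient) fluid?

Series resistances:
  R_stainless steel = L/(kA) = 0.00248/(17.5·58.5) = 2.422×10^-6 K/W
  R_phenolic foam = L/(kA) = 0.115/(0.0208·58.5) = 0.09451 K/W
  R_conv,out = 1/(hA) = 1/(24.2·58.5) = 7.064×10^-4 K/W
ΣR = 0.09522 K/W
ΔT = Q·ΣR = 362 × 0.09522 = 34.47 K
Heat flows inward, so T_out = T_in + ΔT = -18 + 34.47 = 16.5 °C

T_out = 16.5 °C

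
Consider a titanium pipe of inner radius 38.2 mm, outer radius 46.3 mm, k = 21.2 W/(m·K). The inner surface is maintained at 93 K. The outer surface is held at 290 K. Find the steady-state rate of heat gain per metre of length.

Q' = 2πk·ΔT/ln(r₂/r₁) = 2π × 21.2 × 197 / ln(0.0463/0.0382) = 1.36×10^5 W/m

Q' = 1.36×10^5 W/m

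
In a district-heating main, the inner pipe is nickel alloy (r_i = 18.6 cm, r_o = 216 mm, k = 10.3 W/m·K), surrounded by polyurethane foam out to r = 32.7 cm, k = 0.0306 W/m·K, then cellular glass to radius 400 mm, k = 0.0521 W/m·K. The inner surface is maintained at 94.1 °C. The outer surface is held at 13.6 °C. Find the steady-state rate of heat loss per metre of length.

Q' = 29.0 W/m

Series thermal resistances, inner to outer:
  R'_nickel alloy = ln(0.216/0.186)/(2πk) = 0.1495/(2π·10.3) = 0.002311 m·K/W
  R'_polyurethane foam = ln(0.327/0.216)/(2πk) = 0.4147/(2π·0.0306) = 2.157 m·K/W
  R'_cellular glass = ln(0.400/0.327)/(2πk) = 0.2015/(2π·0.0521) = 0.6156 m·K/W
ΣR = 0.002311 + 2.157 + 0.6156 = 2.775 m·K/W
Q' = ΔT/ΣR = (94.1 °C − 13.6 °C)/2.775 = 29.0 W/m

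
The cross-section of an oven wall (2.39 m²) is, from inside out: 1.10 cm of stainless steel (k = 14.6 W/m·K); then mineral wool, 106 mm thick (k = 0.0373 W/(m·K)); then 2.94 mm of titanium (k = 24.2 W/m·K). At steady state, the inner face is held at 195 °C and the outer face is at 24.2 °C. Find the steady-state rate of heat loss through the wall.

Treat each layer as a resistance in series:
  R_stainless steel = L/(kA) = 0.0110/(14.6·2.39) = 3.152×10^-4 K/W
  R_mineral wool = L/(kA) = 0.106/(0.0373·2.39) = 1.189 K/W
  R_titanium = L/(kA) = 0.00294/(24.2·2.39) = 5.083×10^-5 K/W
ΣR = 3.152×10^-4 + 1.189 + 5.083×10^-5 = 1.189 K/W
Q = ΔT/ΣR = (195 °C − 24.2 °C)/1.189 = 144 W

Q = 144 W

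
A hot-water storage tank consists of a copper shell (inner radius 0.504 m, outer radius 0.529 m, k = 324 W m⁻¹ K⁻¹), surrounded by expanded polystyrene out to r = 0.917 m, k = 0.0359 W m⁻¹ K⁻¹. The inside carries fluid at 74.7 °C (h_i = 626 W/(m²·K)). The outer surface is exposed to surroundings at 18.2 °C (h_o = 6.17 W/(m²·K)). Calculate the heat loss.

Q = 31.6 W

Resistance network (inner→outer):
  R_conv,in = 1/(4πr²h) = 1/(4π·0.504²·626) = 5.004×10^-4 K/W
  R_copper = (1/0.504 − 1/0.529)/(4πk) = 0.09377/(4π·324) = 2.303×10^-5 K/W
  R_expanded polystyrene = (1/0.529 − 1/0.917)/(4πk) = 0.7998/(4π·0.0359) = 1.773 K/W
  R_conv,out = 1/(4πr²h) = 1/(4π·0.917²·6.17) = 0.01534 K/W
ΣR = 5.004×10^-4 + 2.303×10^-5 + 1.773 + 0.01534 = 1.789 K/W
Q = ΔT/ΣR = (74.7 °C − 18.2 °C)/1.789 = 31.6 W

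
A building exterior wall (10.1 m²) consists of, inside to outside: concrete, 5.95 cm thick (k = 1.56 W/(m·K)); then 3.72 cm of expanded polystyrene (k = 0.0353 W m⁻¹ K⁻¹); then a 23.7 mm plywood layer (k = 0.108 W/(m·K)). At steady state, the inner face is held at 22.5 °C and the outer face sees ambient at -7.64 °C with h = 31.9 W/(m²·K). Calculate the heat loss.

Series thermal resistances, inner to outer:
  R_concrete = L/(kA) = 0.0595/(1.56·10.1) = 0.003776 K/W
  R_expanded polystyrene = L/(kA) = 0.0372/(0.0353·10.1) = 0.1043 K/W
  R_plywood = L/(kA) = 0.0237/(0.108·10.1) = 0.02173 K/W
  R_conv,out = 1/(hA) = 1/(31.9·10.1) = 0.003104 K/W
ΣR = 0.003776 + 0.1043 + 0.02173 + 0.003104 = 0.1329 K/W
Q = ΔT/ΣR = (22.5 °C − -7.64 °C)/0.1329 = 227 W

Q = 227 W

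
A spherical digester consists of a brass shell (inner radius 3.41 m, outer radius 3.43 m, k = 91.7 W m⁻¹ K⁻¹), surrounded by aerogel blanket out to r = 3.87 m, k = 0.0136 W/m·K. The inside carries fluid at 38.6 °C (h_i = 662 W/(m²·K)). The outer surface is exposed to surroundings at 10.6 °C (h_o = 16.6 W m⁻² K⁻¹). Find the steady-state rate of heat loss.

Treat each layer as a resistance in series:
  R_conv,in = 1/(4πr²h) = 1/(4π·3.41²·662) = 1.034×10^-5 K/W
  R_brass = (1/3.41 − 1/3.43)/(4πk) = 0.001710/(4π·91.7) = 1.484×10^-6 K/W
  R_aerogel blanket = (1/3.43 − 1/3.87)/(4πk) = 0.03315/(4π·0.0136) = 0.1940 K/W
  R_conv,out = 1/(4πr²h) = 1/(4π·3.87²·16.6) = 3.201×10^-4 K/W
ΣR = 1.034×10^-5 + 1.484×10^-6 + 0.1940 + 3.201×10^-4 = 0.1943 K/W
Q = ΔT/ΣR = (38.6 °C − 10.6 °C)/0.1943 = 144 W

Q = 144 W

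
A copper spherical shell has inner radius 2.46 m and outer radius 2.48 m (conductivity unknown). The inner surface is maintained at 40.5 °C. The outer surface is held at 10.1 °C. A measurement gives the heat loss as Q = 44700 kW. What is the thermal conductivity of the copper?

k = 384 W/m·K

ΣR = ΔT/Q = |40.5 − 10.1|/4.47×10^7 = 6.801×10^-7 K/W
(1/r₁−1/r₂)/(4πk) = 6.801×10^-7 ⇒ k = 0.003278/(4π·6.801×10^-7) = 384 W/m·K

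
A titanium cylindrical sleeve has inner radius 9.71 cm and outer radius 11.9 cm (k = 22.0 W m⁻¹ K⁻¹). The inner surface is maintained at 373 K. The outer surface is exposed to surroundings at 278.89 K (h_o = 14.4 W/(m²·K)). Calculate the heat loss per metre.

Series thermal resistances, inner to outer:
  R'_titanium = ln(0.119/0.0971)/(2πk) = 0.2034/(2π·22.0) = 0.001471 m·K/W
  R'_conv,out = 1/(2πr h) = 1/(2π·0.119·14.4) = 0.09288 m·K/W
ΣR = 0.001471 + 0.09288 = 0.09435 m·K/W
Q' = ΔT/ΣR = (373 K − 278.89 K)/0.09435 = 997 W/m

Q' = 997 W/m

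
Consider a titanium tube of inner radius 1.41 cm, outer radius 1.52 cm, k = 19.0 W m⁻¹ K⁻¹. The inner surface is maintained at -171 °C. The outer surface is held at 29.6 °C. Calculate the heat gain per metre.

Q' = 319 kW/m

Q' = 2πk·ΔT/ln(r₂/r₁) = 2π × 19.0 × 200.6 / ln(0.0152/0.0141) = 3.19×10^5 W/m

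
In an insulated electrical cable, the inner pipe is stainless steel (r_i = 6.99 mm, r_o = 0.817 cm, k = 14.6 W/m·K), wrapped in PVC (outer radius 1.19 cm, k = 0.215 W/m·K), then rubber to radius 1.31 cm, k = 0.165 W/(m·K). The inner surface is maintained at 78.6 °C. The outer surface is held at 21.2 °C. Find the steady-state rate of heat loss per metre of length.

Treat each layer as a resistance in series:
  R'_stainless steel = ln(0.00817/0.00699)/(2πk) = 0.1560/(2π·14.6) = 0.001700 m·K/W
  R'_PVC = ln(0.0119/0.00817)/(2πk) = 0.3761/(2π·0.215) = 0.2784 m·K/W
  R'_rubber = ln(0.0131/0.0119)/(2πk) = 0.09607/(2π·0.165) = 0.09267 m·K/W
ΣR = 0.001700 + 0.2784 + 0.09267 = 0.3728 m·K/W
Q' = ΔT/ΣR = (78.6 °C − 21.2 °C)/0.3728 = 154 W/m

Q' = 154 W/m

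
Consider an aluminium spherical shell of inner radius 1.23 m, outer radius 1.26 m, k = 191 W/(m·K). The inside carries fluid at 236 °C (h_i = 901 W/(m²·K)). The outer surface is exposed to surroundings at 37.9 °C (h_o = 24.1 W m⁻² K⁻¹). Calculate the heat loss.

Treat each layer as a resistance in series:
  R_conv,in = 1/(4πr²h) = 1/(4π·1.23²·901) = 5.838×10^-5 K/W
  R_aluminium = (1/1.23 − 1/1.26)/(4πk) = 0.01936/(4π·191) = 8.065×10^-6 K/W
  R_conv,out = 1/(4πr²h) = 1/(4π·1.26²·24.1) = 0.002080 K/W
ΣR = 5.838×10^-5 + 8.065×10^-6 + 0.002080 = 0.002146 K/W
Q = ΔT/ΣR = (236 °C − 37.9 °C)/0.002146 = 92300 W

Q = 92.3 kW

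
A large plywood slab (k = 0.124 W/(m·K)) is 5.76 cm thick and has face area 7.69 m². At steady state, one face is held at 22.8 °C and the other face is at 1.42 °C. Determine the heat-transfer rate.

Q = kA·ΔT/L = 0.124 × 7.69 × |22.8 °C − 1.42 °C| / 0.0576 = 354 W

Q = 354 W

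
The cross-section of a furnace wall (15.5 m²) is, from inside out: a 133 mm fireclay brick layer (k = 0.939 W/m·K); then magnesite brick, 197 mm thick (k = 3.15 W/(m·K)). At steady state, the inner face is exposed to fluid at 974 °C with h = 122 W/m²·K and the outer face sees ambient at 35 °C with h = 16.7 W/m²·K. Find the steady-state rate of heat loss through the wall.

Q = 53.5 kW

Series thermal resistances, inner to outer:
  R_conv,in = 1/(hA) = 1/(122·15.5) = 5.288×10^-4 K/W
  R_fireclay brick = L/(kA) = 0.133/(0.939·15.5) = 0.009138 K/W
  R_magnesite brick = L/(kA) = 0.197/(3.15·15.5) = 0.004035 K/W
  R_conv,out = 1/(hA) = 1/(16.7·15.5) = 0.003863 K/W
ΣR = 5.288×10^-4 + 0.009138 + 0.004035 + 0.003863 = 0.01756 K/W
Q = ΔT/ΣR = (974 °C − 35 °C)/0.01756 = 53500 W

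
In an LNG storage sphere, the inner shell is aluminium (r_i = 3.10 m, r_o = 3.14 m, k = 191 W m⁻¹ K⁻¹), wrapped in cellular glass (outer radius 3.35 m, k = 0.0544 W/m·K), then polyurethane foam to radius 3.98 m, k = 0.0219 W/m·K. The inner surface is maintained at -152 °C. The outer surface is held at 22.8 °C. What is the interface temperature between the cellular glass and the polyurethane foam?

T = -127 °C

Series thermal resistances, inner to outer:
  R_aluminium = (1/3.10 − 1/3.14)/(4πk) = 0.004109/(4π·191) = 1.712×10^-6 K/W
  R_cellular glass = (1/3.14 − 1/3.35)/(4πk) = 0.01996/(4π·0.0544) = 0.02920 K/W
  R_polyurethane foam = (1/3.35 − 1/3.98)/(4πk) = 0.04725/(4π·0.0219) = 0.1717 K/W
ΣR = 1.712×10^-6 + 0.02920 + 0.1717 = 0.2009 K/W
Q = ΔT/ΣR = (-152 °C − 22.8 °C)/0.2009 = -870.1 W
From the inner boundary to the cellular glass/polyurethane foam interface, ΣR_partial = 0.02920 K/W.
T_interface = T_in − Q·ΣR_partial = -152 °C − (-870.1)(0.02920) = -127 °C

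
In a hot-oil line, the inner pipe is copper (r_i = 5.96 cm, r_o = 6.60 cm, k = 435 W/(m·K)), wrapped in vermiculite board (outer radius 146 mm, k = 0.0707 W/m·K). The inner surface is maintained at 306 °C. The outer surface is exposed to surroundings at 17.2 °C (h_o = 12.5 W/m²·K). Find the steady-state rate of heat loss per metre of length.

Q' = 154 W/m

Resistance network (inner→outer):
  R'_copper = ln(0.0660/0.0596)/(2πk) = 0.1020/(2π·435) = 3.732×10^-5 m·K/W
  R'_vermiculite board = ln(0.146/0.0660)/(2πk) = 0.7940/(2π·0.0707) = 1.787 m·K/W
  R'_conv,out = 1/(2πr h) = 1/(2π·0.146·12.5) = 0.08721 m·K/W
ΣR = 3.732×10^-5 + 1.787 + 0.08721 = 1.874 m·K/W
Q' = ΔT/ΣR = (306 °C − 17.2 °C)/1.874 = 154 W/m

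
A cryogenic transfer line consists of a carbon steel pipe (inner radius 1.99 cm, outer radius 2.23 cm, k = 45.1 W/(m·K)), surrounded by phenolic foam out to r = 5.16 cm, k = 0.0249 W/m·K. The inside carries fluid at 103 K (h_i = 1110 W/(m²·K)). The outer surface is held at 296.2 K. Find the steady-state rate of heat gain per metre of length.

Q' = 36.0 W/m

Treat each layer as a resistance in series:
  R'_conv,in = 1/(2πr h) = 1/(2π·0.0199·1110) = 0.007205 m·K/W
  R'_carbon steel = ln(0.0223/0.0199)/(2πk) = 0.1139/(2π·45.1) = 4.018×10^-4 m·K/W
  R'_phenolic foam = ln(0.0516/0.0223)/(2πk) = 0.8389/(2π·0.0249) = 5.362 m·K/W
ΣR = 0.007205 + 4.018×10^-4 + 5.362 = 5.370 m·K/W
Q' = ΔT/ΣR = (103 K − 296.2 K)/5.370 = -36.0 W/m
(Negative Q' ⇒ heat flows inward; heat gain = 36.0 W/m.)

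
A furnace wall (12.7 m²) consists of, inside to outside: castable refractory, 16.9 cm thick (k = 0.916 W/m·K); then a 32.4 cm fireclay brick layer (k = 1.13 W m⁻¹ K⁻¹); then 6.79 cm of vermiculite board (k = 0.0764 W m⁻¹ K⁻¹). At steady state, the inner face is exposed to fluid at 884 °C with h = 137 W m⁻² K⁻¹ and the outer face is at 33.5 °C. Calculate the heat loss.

Q = 7.90 kW

Series thermal resistances, inner to outer:
  R_conv,in = 1/(hA) = 1/(137·12.7) = 5.747×10^-4 K/W
  R_castable refractory = L/(kA) = 0.169/(0.916·12.7) = 0.01453 K/W
  R_fireclay brick = L/(kA) = 0.324/(1.13·12.7) = 0.02258 K/W
  R_vermiculite board = L/(kA) = 0.0679/(0.0764·12.7) = 0.06998 K/W
ΣR = 5.747×10^-4 + 0.01453 + 0.02258 + 0.06998 = 0.1077 K/W
Q = ΔT/ΣR = (884 °C − 33.5 °C)/0.1077 = 7900 W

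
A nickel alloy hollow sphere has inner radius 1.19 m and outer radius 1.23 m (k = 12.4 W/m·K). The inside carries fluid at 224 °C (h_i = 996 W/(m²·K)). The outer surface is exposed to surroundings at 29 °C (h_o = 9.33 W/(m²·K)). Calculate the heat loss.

Q = 33200 W

Resistance network (inner→outer):
  R_conv,in = 1/(4πr²h) = 1/(4π·1.19²·996) = 5.642×10^-5 K/W
  R_nickel alloy = (1/1.19 − 1/1.23)/(4πk) = 0.02733/(4π·12.4) = 1.754×10^-4 K/W
  R_conv,out = 1/(4πr²h) = 1/(4π·1.23²·9.33) = 0.005638 K/W
ΣR = 5.642×10^-5 + 1.754×10^-4 + 0.005638 = 0.005870 K/W
Q = ΔT/ΣR = (224 °C − 29 °C)/0.005870 = 33200 W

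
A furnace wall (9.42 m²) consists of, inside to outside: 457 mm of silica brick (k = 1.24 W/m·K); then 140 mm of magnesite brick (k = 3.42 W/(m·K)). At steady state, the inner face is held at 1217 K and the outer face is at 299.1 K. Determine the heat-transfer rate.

Series thermal resistances, inner to outer:
  R_silica brick = L/(kA) = 0.457/(1.24·9.42) = 0.03912 K/W
  R_magnesite brick = L/(kA) = 0.140/(3.42·9.42) = 0.004346 K/W
ΣR = 0.03912 + 0.004346 = 0.04347 K/W
Q = ΔT/ΣR = (1217 K − 299.1 K)/0.04347 = 21100 W

Q = 21.1 kW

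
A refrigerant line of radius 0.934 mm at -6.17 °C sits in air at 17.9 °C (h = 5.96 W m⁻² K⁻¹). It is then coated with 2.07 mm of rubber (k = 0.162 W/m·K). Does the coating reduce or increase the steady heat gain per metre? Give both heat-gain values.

Critical radius for a cylinder: r_cr = k/h = 0.0272 m = 2.72 cm.
Outer radius after coating: r₂ = 9.34×10^-4 + 0.00207 = 0.003004 m.
Since r₁ < r_cr and r₂ ≤ r_cr, the coating moves toward the maximum at r_cr — heat gain rises.
Bare: R = 1/(2πr₁h) = 28.59 m·K/W; Q = 24.07/28.59 = 0.842 W/m.
Coated: R = R_cond + R_conv = 10.04 m·K/W; Q = 24.07/10.04 = 2.40 W/m.

increases: 0.842 → 2.40 W/m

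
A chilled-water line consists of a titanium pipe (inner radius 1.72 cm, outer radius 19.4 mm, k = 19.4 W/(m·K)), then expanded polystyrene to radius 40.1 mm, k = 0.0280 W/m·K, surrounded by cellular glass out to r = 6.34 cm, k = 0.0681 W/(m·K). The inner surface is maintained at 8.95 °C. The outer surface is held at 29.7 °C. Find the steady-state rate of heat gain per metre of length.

Resistance network (inner→outer):
  R'_titanium = ln(0.0194/0.0172)/(2πk) = 0.1204/(2π·19.4) = 9.874×10^-4 m·K/W
  R'_expanded polystyrene = ln(0.0401/0.0194)/(2πk) = 0.7261/(2π·0.0280) = 4.127 m·K/W
  R'_cellular glass = ln(0.0634/0.0401)/(2πk) = 0.4581/(2π·0.0681) = 1.071 m·K/W
ΣR = 9.874×10^-4 + 4.127 + 1.071 = 5.199 m·K/W
Q' = ΔT/ΣR = (8.95 °C − 29.7 °C)/5.199 = -3.99 W/m
(Negative Q' ⇒ heat flows inward; heat gain = 3.99 W/m.)

Q' = 3.99 W/m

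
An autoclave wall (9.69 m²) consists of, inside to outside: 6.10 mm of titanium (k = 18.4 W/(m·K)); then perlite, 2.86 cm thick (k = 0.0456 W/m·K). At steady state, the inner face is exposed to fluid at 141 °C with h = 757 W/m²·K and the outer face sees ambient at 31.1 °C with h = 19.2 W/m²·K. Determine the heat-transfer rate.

Treat each layer as a resistance in series:
  R_conv,in = 1/(hA) = 1/(757·9.69) = 1.363×10^-4 K/W
  R_titanium = L/(kA) = 0.00610/(18.4·9.69) = 3.421×10^-5 K/W
  R_perlite = L/(kA) = 0.0286/(0.0456·9.69) = 0.06473 K/W
  R_conv,out = 1/(hA) = 1/(19.2·9.69) = 0.005375 K/W
ΣR = 1.363×10^-4 + 3.421×10^-5 + 0.06473 + 0.005375 = 0.07028 K/W
Q = ΔT/ΣR = (141 °C − 31.1 °C)/0.07028 = 1560 W

Q = 1560 W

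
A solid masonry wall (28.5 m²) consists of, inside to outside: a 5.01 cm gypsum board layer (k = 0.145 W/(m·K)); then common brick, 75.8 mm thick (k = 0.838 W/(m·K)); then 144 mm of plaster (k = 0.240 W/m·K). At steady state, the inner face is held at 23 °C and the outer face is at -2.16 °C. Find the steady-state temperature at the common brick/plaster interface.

T = 12.4 °C

Treat each layer as a resistance in series:
  R_gypsum board = L/(kA) = 0.0501/(0.145·28.5) = 0.01212 K/W
  R_common brick = L/(kA) = 0.0758/(0.838·28.5) = 0.003174 K/W
  R_plaster = L/(kA) = 0.144/(0.240·28.5) = 0.02105 K/W
ΣR = 0.01212 + 0.003174 + 0.02105 = 0.03634 K/W
Q = ΔT/ΣR = (23 °C − -2.16 °C)/0.03634 = 692.4 W
From the inner boundary to the common brick/plaster interface, ΣR_partial = 0.01529 K/W.
T_interface = T_in − Q·ΣR_partial = 23 °C − (692.4)(0.01529) = 12.4 °C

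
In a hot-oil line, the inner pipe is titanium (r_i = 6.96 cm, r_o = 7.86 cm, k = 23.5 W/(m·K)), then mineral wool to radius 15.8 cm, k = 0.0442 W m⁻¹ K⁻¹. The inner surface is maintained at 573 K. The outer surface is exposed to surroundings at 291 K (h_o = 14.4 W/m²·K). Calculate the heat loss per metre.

Q' = 109 W/m

Resistance network (inner→outer):
  R'_titanium = ln(0.0786/0.0696)/(2πk) = 0.1216/(2π·23.5) = 8.236×10^-4 m·K/W
  R'_mineral wool = ln(0.158/0.0786)/(2πk) = 0.6982/(2π·0.0442) = 2.514 m·K/W
  R'_conv,out = 1/(2πr h) = 1/(2π·0.158·14.4) = 0.06995 m·K/W
ΣR = 8.236×10^-4 + 2.514 + 0.06995 = 2.585 m·K/W
Q' = ΔT/ΣR = (573 K − 291 K)/2.585 = 109 W/m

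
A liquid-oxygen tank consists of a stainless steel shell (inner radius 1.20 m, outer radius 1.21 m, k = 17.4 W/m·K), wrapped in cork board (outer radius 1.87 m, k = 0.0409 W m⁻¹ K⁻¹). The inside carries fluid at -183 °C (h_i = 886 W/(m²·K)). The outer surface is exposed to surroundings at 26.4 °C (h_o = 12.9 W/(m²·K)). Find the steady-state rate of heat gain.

Series thermal resistances, inner to outer:
  R_conv,in = 1/(4πr²h) = 1/(4π·1.20²·886) = 6.237×10^-5 K/W
  R_stainless steel = (1/1.20 − 1/1.21)/(4πk) = 0.006887/(4π·17.4) = 3.150×10^-5 K/W
  R_cork board = (1/1.21 − 1/1.87)/(4πk) = 0.2917/(4π·0.0409) = 0.5675 K/W
  R_conv,out = 1/(4πr²h) = 1/(4π·1.87²·12.9) = 0.001764 K/W
ΣR = 6.237×10^-5 + 3.150×10^-5 + 0.5675 + 0.001764 = 0.5694 K/W
Q = ΔT/ΣR = (-183 °C − 26.4 °C)/0.5694 = -368 W
(Negative Q ⇒ heat flows inward; heat gain = 368 W.)

Q = 368 W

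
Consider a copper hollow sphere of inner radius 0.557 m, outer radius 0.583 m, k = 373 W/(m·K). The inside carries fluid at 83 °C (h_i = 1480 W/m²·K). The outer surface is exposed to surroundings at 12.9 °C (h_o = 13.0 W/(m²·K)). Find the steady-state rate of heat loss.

Series thermal resistances, inner to outer:
  R_conv,in = 1/(4πr²h) = 1/(4π·0.557²·1480) = 1.733×10^-4 K/W
  R_copper = (1/0.557 − 1/0.583)/(4πk) = 0.08007/(4π·373) = 1.708×10^-5 K/W
  R_conv,out = 1/(4πr²h) = 1/(4π·0.583²·13.0) = 0.01801 K/W
ΣR = 1.733×10^-4 + 1.708×10^-5 + 0.01801 = 0.01820 K/W
Q = ΔT/ΣR = (83 °C − 12.9 °C)/0.01820 = 3850 W

Q = 3.85 kW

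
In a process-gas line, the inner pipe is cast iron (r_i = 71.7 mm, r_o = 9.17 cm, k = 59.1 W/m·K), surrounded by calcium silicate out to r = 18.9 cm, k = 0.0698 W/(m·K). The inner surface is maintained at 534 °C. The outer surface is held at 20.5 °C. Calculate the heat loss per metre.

Series thermal resistances, inner to outer:
  R'_cast iron = ln(0.0917/0.0717)/(2πk) = 0.2460/(2π·59.1) = 6.626×10^-4 m·K/W
  R'_calcium silicate = ln(0.189/0.0917)/(2πk) = 0.7232/(2π·0.0698) = 1.649 m·K/W
ΣR = 6.626×10^-4 + 1.649 = 1.650 m·K/W
Q' = ΔT/ΣR = (534 °C − 20.5 °C)/1.650 = 311 W/m

Q' = 311 W/m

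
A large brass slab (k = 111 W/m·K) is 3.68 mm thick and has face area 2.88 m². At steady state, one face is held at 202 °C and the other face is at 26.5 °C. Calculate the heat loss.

Q = 1.52×10^7 W

Q = kA·ΔT/L = 111 × 2.88 × |202 °C − 26.5 °C| / 0.00368 = 1.52×10^7 W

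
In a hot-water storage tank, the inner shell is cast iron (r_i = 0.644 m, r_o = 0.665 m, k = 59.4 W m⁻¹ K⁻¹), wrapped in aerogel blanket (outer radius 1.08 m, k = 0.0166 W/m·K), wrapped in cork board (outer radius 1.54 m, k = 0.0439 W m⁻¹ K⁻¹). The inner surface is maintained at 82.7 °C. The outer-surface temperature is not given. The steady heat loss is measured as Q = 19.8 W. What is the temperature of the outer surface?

Sum the resistances:
  R_cast iron = (1/0.644 − 1/0.665)/(4πk) = 0.04904/(4π·59.4) = 6.569×10^-5 K/W
  R_aerogel blanket = (1/0.665 − 1/1.08)/(4πk) = 0.5778/(4π·0.0166) = 2.770 K/W
  R_cork board = (1/1.08 − 1/1.54)/(4πk) = 0.2766/(4π·0.0439) = 0.5013 K/W
ΣR = 3.271 K/W
ΔT = Q·ΣR = 19.8 × 3.271 = 64.77 K
Heat flows outward, so T_out = T_in − ΔT = 82.7 − 64.77 = 17.9 °C

T_out = 17.9 °C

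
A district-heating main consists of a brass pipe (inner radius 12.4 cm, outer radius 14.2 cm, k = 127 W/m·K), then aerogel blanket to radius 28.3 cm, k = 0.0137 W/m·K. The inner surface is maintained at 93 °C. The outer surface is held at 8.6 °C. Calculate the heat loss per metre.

Q' = 10.5 W/m

Treat each layer as a resistance in series:
  R'_brass = ln(0.142/0.124)/(2πk) = 0.1355/(2π·127) = 1.699×10^-4 m·K/W
  R'_aerogel blanket = ln(0.283/0.142)/(2πk) = 0.6896/(2π·0.0137) = 8.011 m·K/W
ΣR = 1.699×10^-4 + 8.011 = 8.011 m·K/W
Q' = ΔT/ΣR = (93 °C − 8.6 °C)/8.011 = 10.5 W/m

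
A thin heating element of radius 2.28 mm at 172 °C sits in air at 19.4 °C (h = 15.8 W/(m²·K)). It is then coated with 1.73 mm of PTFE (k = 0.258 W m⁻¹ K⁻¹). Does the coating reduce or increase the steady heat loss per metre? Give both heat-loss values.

increases: 34.5 → 53.4 W/m

Critical radius for a cylinder: r_cr = k/h = 0.0163 m = 1.63 cm.
Outer radius after coating: r₂ = 0.00228 + 0.00173 = 0.00401 m.
Since r₁ < r_cr and r₂ ≤ r_cr, the coating moves toward the maximum at r_cr — heat loss rises.
Bare: R = 1/(2πr₁h) = 4.418 m·K/W; Q = 152.6/4.418 = 34.5 W/m.
Coated: R = R_cond + R_conv = 2.860 m·K/W; Q = 152.6/2.860 = 53.4 W/m.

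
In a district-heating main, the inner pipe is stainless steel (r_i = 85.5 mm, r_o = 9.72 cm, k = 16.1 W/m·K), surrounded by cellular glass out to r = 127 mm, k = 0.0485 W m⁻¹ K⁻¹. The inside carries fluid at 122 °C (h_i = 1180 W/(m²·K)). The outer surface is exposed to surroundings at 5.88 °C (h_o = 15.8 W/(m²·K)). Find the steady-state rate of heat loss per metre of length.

Q' = 121 W/m

Series thermal resistances, inner to outer:
  R'_conv,in = 1/(2πr h) = 1/(2π·0.0855·1180) = 0.001578 m·K/W
  R'_stainless steel = ln(0.0972/0.0855)/(2πk) = 0.1283/(2π·16.1) = 0.001268 m·K/W
  R'_cellular glass = ln(0.127/0.0972)/(2πk) = 0.2674/(2π·0.0485) = 0.8775 m·K/W
  R'_conv,out = 1/(2πr h) = 1/(2π·0.127·15.8) = 0.07932 m·K/W
ΣR = 0.001578 + 0.001268 + 0.8775 + 0.07932 = 0.9597 m·K/W
Q' = ΔT/ΣR = (122 °C − 5.88 °C)/0.9597 = 121 W/m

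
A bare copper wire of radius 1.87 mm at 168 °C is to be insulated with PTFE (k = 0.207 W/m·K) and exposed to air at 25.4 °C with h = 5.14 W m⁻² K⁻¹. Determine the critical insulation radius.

For a cylinder, r_cr = k_ins/h = 0.207/5.14 = 0.0403 m = 4.03 cm

r_cr = 4.03 cm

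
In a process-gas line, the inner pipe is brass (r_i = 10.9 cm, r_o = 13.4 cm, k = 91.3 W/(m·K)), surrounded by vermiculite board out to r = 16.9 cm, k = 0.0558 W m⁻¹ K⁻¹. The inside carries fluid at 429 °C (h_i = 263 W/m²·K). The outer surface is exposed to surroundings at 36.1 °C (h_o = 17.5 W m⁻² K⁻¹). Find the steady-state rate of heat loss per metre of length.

Q' = 544 W/m

Treat each layer as a resistance in series:
  R'_conv,in = 1/(2πr h) = 1/(2π·0.109·263) = 0.005552 m·K/W
  R'_brass = ln(0.134/0.109)/(2πk) = 0.2065/(2π·91.3) = 3.600×10^-4 m·K/W
  R'_vermiculite board = ln(0.169/0.134)/(2πk) = 0.2321/(2π·0.0558) = 0.6619 m·K/W
  R'_conv,out = 1/(2πr h) = 1/(2π·0.169·17.5) = 0.05381 m·K/W
ΣR = 0.005552 + 3.600×10^-4 + 0.6619 + 0.05381 = 0.7216 m·K/W
Q' = ΔT/ΣR = (429 °C − 36.1 °C)/0.7216 = 544 W/m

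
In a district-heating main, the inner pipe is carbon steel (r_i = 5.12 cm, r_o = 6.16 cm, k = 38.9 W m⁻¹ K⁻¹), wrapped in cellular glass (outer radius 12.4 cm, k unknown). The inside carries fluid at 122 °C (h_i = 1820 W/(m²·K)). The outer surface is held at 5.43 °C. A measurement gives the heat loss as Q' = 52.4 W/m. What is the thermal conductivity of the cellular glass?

k = 0.0501 W/m·K

ΣR = ΔT/Q' = |122 − 5.43|/52.4 = 2.225 m·K/W
Known resistances:
  R'_conv,in = 1/(2πr h) = 1/(2π·0.0512·1820) = 0.001708 m·K/W
  R'_carbon steel = ln(0.0616/0.0512)/(2πk) = 0.1849/(2π·38.9) = 7.566×10^-4 m·K/W
R_cellular glass = ΣR − ΣR_known = 2.225 − 0.002465 = 2.223 m·K/W
ln(r₂/r₁)/(2πk) = 2.223 ⇒ k = 0.6996/(2π·2.223) = 0.0501 W/m·K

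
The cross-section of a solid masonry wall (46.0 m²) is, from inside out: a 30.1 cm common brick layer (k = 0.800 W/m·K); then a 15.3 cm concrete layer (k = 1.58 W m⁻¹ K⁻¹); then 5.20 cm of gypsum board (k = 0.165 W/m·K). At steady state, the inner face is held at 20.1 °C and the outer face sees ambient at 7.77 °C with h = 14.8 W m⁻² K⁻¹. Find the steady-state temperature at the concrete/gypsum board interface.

Series thermal resistances, inner to outer:
  R_common brick = L/(kA) = 0.301/(0.800·46.0) = 0.008179 K/W
  R_concrete = L/(kA) = 0.153/(1.58·46.0) = 0.002105 K/W
  R_gypsum board = L/(kA) = 0.0520/(0.165·46.0) = 0.006851 K/W
  R_conv,out = 1/(hA) = 1/(14.8·46.0) = 0.001469 K/W
ΣR = 0.008179 + 0.002105 + 0.006851 + 0.001469 = 0.01860 K/W
Q = ΔT/ΣR = (20.1 °C − 7.77 °C)/0.01860 = 662.9 W
From the inner boundary to the concrete/gypsum board interface, ΣR_partial = 0.01028 K/W.
T_interface = T_in − Q·ΣR_partial = 20.1 °C − (662.9)(0.01028) = 13.3 °C

T = 13.3 °C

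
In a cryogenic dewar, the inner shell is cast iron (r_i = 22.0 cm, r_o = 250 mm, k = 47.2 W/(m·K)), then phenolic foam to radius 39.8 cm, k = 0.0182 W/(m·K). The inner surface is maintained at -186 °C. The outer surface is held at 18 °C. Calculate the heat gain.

Resistance network (inner→outer):
  R_cast iron = (1/0.220 − 1/0.250)/(4πk) = 0.5455/(4π·47.2) = 9.196×10^-4 K/W
  R_phenolic foam = (1/0.250 − 1/0.398)/(4πk) = 1.487/(4π·0.0182) = 6.504 K/W
ΣR = 9.196×10^-4 + 6.504 = 6.505 K/W
Q = ΔT/ΣR = (-186 °C − 18 °C)/6.505 = -31.4 W
(Negative Q ⇒ heat flows inward; heat gain = 31.4 W.)

Q = 31.4 W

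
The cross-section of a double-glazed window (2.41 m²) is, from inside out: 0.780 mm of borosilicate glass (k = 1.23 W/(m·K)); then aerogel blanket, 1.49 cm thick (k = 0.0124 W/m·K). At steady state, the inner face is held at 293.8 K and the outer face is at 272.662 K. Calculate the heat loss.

Q = 42.4 W

Resistance network (inner→outer):
  R_borosilicate glass = L/(kA) = 7.80×10^-4/(1.23·2.41) = 2.631×10^-4 K/W
  R_aerogel blanket = L/(kA) = 0.0149/(0.0124·2.41) = 0.4986 K/W
ΣR = 2.631×10^-4 + 0.4986 = 0.4989 K/W
Q = ΔT/ΣR = (293.8 K − 272.662 K)/0.4989 = 42.4 W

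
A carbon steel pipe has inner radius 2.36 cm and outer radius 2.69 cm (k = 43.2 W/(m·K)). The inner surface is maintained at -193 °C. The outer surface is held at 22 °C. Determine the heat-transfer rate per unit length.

Q' = 2πk·ΔT/ln(r₂/r₁) = 2π × 43.2 × 215 / ln(0.0269/0.0236) = 4.46×10^5 W/m

Q' = 446 kW/m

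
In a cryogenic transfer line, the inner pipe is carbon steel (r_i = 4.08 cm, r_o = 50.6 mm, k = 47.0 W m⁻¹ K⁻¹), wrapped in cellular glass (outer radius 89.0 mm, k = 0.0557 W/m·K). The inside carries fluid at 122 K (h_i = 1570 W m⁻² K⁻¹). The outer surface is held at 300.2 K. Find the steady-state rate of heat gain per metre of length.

Resistance network (inner→outer):
  R'_conv,in = 1/(2πr h) = 1/(2π·0.0408·1570) = 0.002485 m·K/W
  R'_carbon steel = ln(0.0506/0.0408)/(2πk) = 0.2153/(2π·47.0) = 7.290×10^-4 m·K/W
  R'_cellular glass = ln(0.0890/0.0506)/(2πk) = 0.5647/(2π·0.0557) = 1.614 m·K/W
ΣR = 0.002485 + 7.290×10^-4 + 1.614 = 1.617 m·K/W
Q' = ΔT/ΣR = (122 K − 300.2 K)/1.617 = -110 W/m
(Negative Q' ⇒ heat flows inward; heat gain = 110 W/m.)

Q' = 110 W/m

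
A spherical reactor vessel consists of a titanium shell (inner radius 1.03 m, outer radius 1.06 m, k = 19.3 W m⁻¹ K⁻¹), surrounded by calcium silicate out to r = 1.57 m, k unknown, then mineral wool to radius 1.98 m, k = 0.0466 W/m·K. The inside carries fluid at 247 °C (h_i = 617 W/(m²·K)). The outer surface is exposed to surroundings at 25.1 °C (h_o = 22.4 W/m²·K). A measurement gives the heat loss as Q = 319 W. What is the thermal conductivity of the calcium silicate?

ΣR = ΔT/Q = |247 − 25.1|/319 = 0.6956 K/W
Known resistances:
  R_conv,in = 1/(4πr²h) = 1/(4π·1.03²·617) = 1.216×10^-4 K/W
  R_titanium = (1/1.03 − 1/1.06)/(4πk) = 0.02748/(4π·19.3) = 1.133×10^-4 K/W
  R_mineral wool = (1/1.57 − 1/1.98)/(4πk) = 0.1319/(4π·0.0466) = 0.2252 K/W
  R_conv,out = 1/(4πr²h) = 1/(4π·1.98²·22.4) = 9.062×10^-4 K/W
R_calcium silicate = ΣR − ΣR_known = 0.6956 − 0.2263 = 0.4693 K/W
(1/r₁−1/r₂)/(4πk) = 0.4693 ⇒ k = 0.3065/(4π·0.4693) = 0.0520 W/m·K

k = 0.0520 W/m·K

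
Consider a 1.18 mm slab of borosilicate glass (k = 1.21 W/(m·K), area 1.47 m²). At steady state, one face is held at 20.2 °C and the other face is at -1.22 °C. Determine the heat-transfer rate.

Q = 32300 W

Q = kA·ΔT/L = 1.21 × 1.47 × |20.2 °C − -1.22 °C| / 0.00118 = 32300 W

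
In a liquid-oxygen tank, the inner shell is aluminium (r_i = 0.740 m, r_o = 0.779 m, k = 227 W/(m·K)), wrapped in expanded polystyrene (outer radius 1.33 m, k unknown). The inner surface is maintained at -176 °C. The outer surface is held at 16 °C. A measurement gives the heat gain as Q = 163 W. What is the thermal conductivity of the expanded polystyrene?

k = 0.0359 W/m·K

ΣR = ΔT/Q = |-176 − 16|/163 = 1.178 K/W
Known resistances:
  R_aluminium = (1/0.740 − 1/0.779)/(4πk) = 0.06765/(4π·227) = 2.372×10^-5 K/W
R_expanded polystyrene = ΣR − ΣR_known = 1.178 − 2.372×10^-5 = 1.178 K/W
(1/r₁−1/r₂)/(4πk) = 1.178 ⇒ k = 0.5318/(4π·1.178) = 0.0359 W/m·K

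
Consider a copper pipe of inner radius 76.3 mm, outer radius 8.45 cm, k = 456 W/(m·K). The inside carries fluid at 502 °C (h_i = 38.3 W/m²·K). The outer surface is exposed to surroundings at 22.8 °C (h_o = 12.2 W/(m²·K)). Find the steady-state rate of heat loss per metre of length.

Q' = 2.29 kW/m

Treat each layer as a resistance in series:
  R'_conv,in = 1/(2πr h) = 1/(2π·0.0763·38.3) = 0.05446 m·K/W
  R'_copper = ln(0.0845/0.0763)/(2πk) = 0.1021/(2π·456) = 3.563×10^-5 m·K/W
  R'_conv,out = 1/(2πr h) = 1/(2π·0.0845·12.2) = 0.1544 m·K/W
ΣR = 0.05446 + 3.563×10^-5 + 0.1544 = 0.2089 m·K/W
Q' = ΔT/ΣR = (502 °C − 22.8 °C)/0.2089 = 2290 W/m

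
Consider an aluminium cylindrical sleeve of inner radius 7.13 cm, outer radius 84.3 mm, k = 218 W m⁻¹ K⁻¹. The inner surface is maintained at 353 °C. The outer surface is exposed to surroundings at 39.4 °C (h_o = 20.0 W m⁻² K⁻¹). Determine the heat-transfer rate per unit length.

Q' = 3.32 kW/m

Resistance network (inner→outer):
  R'_aluminium = ln(0.0843/0.0713)/(2πk) = 0.1675/(2π·218) = 1.223×10^-4 m·K/W
  R'_conv,out = 1/(2πr h) = 1/(2π·0.0843·20.0) = 0.09440 m·K/W
ΣR = 1.223×10^-4 + 0.09440 = 0.09452 m·K/W
Q' = ΔT/ΣR = (353 °C − 39.4 °C)/0.09452 = 3320 W/m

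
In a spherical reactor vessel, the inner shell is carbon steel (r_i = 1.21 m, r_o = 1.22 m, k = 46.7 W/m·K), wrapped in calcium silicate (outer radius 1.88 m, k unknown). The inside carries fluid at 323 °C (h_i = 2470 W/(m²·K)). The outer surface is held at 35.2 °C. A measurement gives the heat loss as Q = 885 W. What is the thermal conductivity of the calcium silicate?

ΣR = ΔT/Q = |323 − 35.2|/885 = 0.3252 K/W
Known resistances:
  R_conv,in = 1/(4πr²h) = 1/(4π·1.21²·2470) = 2.201×10^-5 K/W
  R_carbon steel = (1/1.21 − 1/1.22)/(4πk) = 0.006774/(4π·46.7) = 1.154×10^-5 K/W
R_calcium silicate = ΣR − ΣR_known = 0.3252 − 3.355×10^-5 = 0.3252 K/W
(1/r₁−1/r₂)/(4πk) = 0.3252 ⇒ k = 0.2878/(4π·0.3252) = 0.0704 W/m·K

k = 0.0704 W/m·K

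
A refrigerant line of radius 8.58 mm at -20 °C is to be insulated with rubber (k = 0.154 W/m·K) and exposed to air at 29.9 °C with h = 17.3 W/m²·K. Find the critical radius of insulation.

r_cr = 0.890 cm

For a cylinder, r_cr = k_ins/h = 0.154/17.3 = 0.00890 m = 0.890 cm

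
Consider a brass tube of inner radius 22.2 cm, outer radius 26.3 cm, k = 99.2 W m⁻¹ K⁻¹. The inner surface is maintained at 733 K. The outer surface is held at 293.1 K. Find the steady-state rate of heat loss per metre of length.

Q' = 1620 kW/m

Q' = 2πk·ΔT/ln(r₂/r₁) = 2π × 99.2 × 439.9 / ln(0.263/0.222) = 1.62×10^6 W/m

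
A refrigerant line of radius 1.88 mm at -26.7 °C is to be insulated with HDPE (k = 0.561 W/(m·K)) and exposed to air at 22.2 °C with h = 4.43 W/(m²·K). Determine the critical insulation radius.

For a cylinder, r_cr = k_ins/h = 0.561/4.43 = 0.127 m = 12.7 cm

r_cr = 12.7 cm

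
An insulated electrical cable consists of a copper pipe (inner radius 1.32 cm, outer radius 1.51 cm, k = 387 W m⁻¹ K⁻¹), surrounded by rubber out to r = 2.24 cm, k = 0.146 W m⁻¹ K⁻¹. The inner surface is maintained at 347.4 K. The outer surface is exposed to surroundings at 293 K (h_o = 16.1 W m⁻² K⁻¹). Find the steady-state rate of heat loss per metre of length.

Q' = 62.4 W/m

Series thermal resistances, inner to outer:
  R'_copper = ln(0.0151/0.0132)/(2πk) = 0.1345/(2π·387) = 5.530×10^-5 m·K/W
  R'_rubber = ln(0.0224/0.0151)/(2πk) = 0.3944/(2π·0.146) = 0.4299 m·K/W
  R'_conv,out = 1/(2πr h) = 1/(2π·0.0224·16.1) = 0.4413 m·K/W
ΣR = 5.530×10^-5 + 0.4299 + 0.4413 = 0.8713 m·K/W
Q' = ΔT/ΣR = (347.4 K − 293 K)/0.8713 = 62.4 W/m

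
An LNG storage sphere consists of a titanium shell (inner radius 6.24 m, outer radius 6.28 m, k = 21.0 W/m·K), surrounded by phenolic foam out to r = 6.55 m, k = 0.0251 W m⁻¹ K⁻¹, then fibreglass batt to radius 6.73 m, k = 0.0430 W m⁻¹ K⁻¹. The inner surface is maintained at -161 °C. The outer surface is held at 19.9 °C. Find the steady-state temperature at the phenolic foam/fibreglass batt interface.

Resistance network (inner→outer):
  R_titanium = (1/6.24 − 1/6.28)/(4πk) = 0.001021/(4π·21.0) = 3.868×10^-6 K/W
  R_phenolic foam = (1/6.28 − 1/6.55)/(4πk) = 0.006564/(4π·0.0251) = 0.02081 K/W
  R_fibreglass batt = (1/6.55 − 1/6.73)/(4πk) = 0.004083/(4π·0.0430) = 0.007557 K/W
ΣR = 3.868×10^-6 + 0.02081 + 0.007557 = 0.02837 K/W
Q = ΔT/ΣR = (-161 °C − 19.9 °C)/0.02837 = -6376 W
From the inner boundary to the phenolic foam/fibreglass batt interface, ΣR_partial = 0.02081 K/W.
T_interface = T_in − Q·ΣR_partial = -161 °C − (-6376)(0.02081) = -28.3 °C

T = -28.3 °C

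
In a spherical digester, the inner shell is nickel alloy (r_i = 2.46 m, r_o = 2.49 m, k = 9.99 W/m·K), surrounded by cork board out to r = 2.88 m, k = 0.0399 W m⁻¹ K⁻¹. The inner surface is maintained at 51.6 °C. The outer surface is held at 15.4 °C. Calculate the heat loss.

Q = 334 W

Treat each layer as a resistance in series:
  R_nickel alloy = (1/2.46 − 1/2.49)/(4πk) = 0.004898/(4π·9.99) = 3.901×10^-5 K/W
  R_cork board = (1/2.49 − 1/2.88)/(4πk) = 0.05438/(4π·0.0399) = 0.1085 K/W
ΣR = 3.901×10^-5 + 0.1085 = 0.1085 K/W
Q = ΔT/ΣR = (51.6 °C − 15.4 °C)/0.1085 = 334 W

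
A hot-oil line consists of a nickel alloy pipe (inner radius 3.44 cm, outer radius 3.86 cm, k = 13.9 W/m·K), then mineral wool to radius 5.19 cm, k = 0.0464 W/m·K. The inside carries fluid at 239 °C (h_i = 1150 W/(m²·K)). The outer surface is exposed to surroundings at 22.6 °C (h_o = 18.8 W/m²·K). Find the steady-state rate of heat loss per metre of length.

Q' = 183 W/m

Treat each layer as a resistance in series:
  R'_conv,in = 1/(2πr h) = 1/(2π·0.0344·1150) = 0.004023 m·K/W
  R'_nickel alloy = ln(0.0386/0.0344)/(2πk) = 0.1152/(2π·13.9) = 0.001319 m·K/W
  R'_mineral wool = ln(0.0519/0.0386)/(2πk) = 0.2961/(2π·0.0464) = 1.016 m·K/W
  R'_conv,out = 1/(2πr h) = 1/(2π·0.0519·18.8) = 0.1631 m·K/W
ΣR = 0.004023 + 0.001319 + 1.016 + 0.1631 = 1.184 m·K/W
Q' = ΔT/ΣR = (239 °C − 22.6 °C)/1.184 = 183 W/m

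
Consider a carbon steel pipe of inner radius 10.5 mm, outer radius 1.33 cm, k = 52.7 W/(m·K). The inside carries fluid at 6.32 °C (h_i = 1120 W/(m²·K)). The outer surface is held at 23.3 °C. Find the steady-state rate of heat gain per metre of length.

Series thermal resistances, inner to outer:
  R'_conv,in = 1/(2πr h) = 1/(2π·0.0105·1120) = 0.01353 m·K/W
  R'_carbon steel = ln(0.0133/0.0105)/(2πk) = 0.2364/(2π·52.7) = 7.139×10^-4 m·K/W
ΣR = 0.01353 + 7.139×10^-4 = 0.01424 m·K/W
Q' = ΔT/ΣR = (6.32 °C − 23.3 °C)/0.01424 = -1190 W/m
(Negative Q' ⇒ heat flows inward; heat gain = 1190 W/m.)

Q' = 1190 W/m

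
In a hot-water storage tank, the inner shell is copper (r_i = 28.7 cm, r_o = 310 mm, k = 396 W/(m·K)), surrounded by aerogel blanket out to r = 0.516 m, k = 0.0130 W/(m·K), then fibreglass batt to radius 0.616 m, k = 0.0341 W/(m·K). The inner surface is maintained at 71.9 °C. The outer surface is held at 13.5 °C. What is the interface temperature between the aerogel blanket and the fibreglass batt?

T = 18.5 °C

Series thermal resistances, inner to outer:
  R_copper = (1/0.287 − 1/0.310)/(4πk) = 0.2585/(4π·396) = 5.195×10^-5 K/W
  R_aerogel blanket = (1/0.310 − 1/0.516)/(4πk) = 1.288/(4π·0.0130) = 7.883 K/W
  R_fibreglass batt = (1/0.516 − 1/0.616)/(4πk) = 0.3146/(4π·0.0341) = 0.7342 K/W
ΣR = 5.195×10^-5 + 7.883 + 0.7342 = 8.617 K/W
Q = ΔT/ΣR = (71.9 °C − 13.5 °C)/8.617 = 6.777 W
From the inner boundary to the aerogel blanket/fibreglass batt interface, ΣR_partial = 7.883 K/W.
T_interface = T_in − Q·ΣR_partial = 71.9 °C − (6.777)(7.883) = 18.5 °C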